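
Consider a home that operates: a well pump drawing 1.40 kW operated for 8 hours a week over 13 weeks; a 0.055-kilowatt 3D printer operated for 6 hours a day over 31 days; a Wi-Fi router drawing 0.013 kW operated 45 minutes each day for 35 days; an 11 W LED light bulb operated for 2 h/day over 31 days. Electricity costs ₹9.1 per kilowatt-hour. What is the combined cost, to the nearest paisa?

₹1427.36

well pump: Runtime = 8 h/week × 13 weeks = 104 h
well pump: 1.4 kW × 104 h = 145.6 kWh
3D printer: Runtime = 6 h/day × 31 days = 186 h
3D printer: 0.055 kW × 186 h = 10.23 kWh
Wi-Fi router: Runtime = 45 min × 35 = 1575 min = 26.25 h
Wi-Fi router: 0.013 kW × 26.25 h = 0.34125 kWh
LED light bulb: Runtime = 2 h/day × 31 days = 62 h
LED light bulb: 0.011 kW × 62 h = 0.682 kWh
Total energy = 156.85325 kWh
Cost = 156.85325 × ₹9.1 = ₹1427.36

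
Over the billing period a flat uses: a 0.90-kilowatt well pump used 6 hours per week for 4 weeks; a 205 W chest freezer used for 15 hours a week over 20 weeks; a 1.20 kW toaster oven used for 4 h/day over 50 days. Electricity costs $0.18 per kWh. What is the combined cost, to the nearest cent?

well pump: Runtime = 6 h/week × 4 weeks = 24 h
well pump: 0.9 kW × 24 h = 21.6 kWh
chest freezer: Runtime = 15 h/week × 20 weeks = 300 h
chest freezer: 0.205 kW × 300 h = 61.5 kWh
toaster oven: Runtime = 4 h/day × 50 days = 200 h
toaster oven: 1.2 kW × 200 h = 240 kWh
Total energy = 323.1 kWh
Cost = 323.1 × $0.18 = $58.16

$58.16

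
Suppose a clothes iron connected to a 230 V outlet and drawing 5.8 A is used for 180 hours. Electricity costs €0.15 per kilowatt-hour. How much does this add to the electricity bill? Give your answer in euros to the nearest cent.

€36.02

Power = 5.8 A × 230 V = 1334 W = 1.334 kW
Energy = 1.334 kW × 180 h = 240.12 kWh
Cost = 240.12 kWh × €0.15/kWh = €36.02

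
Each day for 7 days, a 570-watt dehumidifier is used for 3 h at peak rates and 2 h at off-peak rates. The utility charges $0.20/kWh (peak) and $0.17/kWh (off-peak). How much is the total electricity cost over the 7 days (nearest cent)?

$3.75

Peak energy = 0.57 kW × 3 h × 7 = 11.97 kWh
Off-peak energy = 0.57 kW × 2 h × 7 = 7.98 kWh
Cost = 11.97 × $0.20 + 7.98 × $0.17 = $2.394 + $1.3566 = $3.75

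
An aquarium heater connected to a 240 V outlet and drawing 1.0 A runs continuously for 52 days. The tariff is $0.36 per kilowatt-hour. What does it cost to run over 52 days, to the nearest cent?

Power = 1.0 A × 240 V = 240 W = 0.24 kW
Runtime = 24 h × 52 = 1248 h
Energy = 0.24 kW × 1248 h = 299.52 kWh
Cost = 299.52 kWh × $0.36/kWh = $107.83

$107.83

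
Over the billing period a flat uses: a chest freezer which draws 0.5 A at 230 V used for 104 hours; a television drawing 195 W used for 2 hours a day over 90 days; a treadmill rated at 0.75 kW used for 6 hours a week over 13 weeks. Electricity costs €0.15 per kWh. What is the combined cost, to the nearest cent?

chest freezer: Power = 0.5 A × 230 V = 115 W = 0.115 kW
chest freezer: 0.115 kW × 104 h = 11.96 kWh
television: Runtime = 2 h/day × 90 days = 180 h
television: 0.195 kW × 180 h = 35.1 kWh
treadmill: Runtime = 6 h/week × 13 weeks = 78 h
treadmill: 0.75 kW × 78 h = 58.5 kWh
Total energy = 105.56 kWh
Cost = 105.56 × €0.15 = €15.83

€15.83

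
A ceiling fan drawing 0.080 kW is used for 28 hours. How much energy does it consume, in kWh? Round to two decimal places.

Energy = 0.08 kW × 28 h = 2.24 kWh

2.24 kWh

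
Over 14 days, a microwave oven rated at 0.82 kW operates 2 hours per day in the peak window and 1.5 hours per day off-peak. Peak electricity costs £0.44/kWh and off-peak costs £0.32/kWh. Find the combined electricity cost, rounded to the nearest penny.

Peak energy = 0.82 kW × 2 h × 14 = 22.96 kWh
Off-peak energy = 0.82 kW × 1.5 h × 14 = 17.22 kWh
Cost = 22.96 × £0.44 + 17.22 × £0.32 = £10.1024 + £5.5104 = £15.61

£15.61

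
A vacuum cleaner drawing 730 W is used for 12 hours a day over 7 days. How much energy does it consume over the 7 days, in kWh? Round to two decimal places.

Runtime = 12 h/day × 7 days = 84 h
Energy = 0.73 kW × 84 h = 61.32 kWh

61.32 kWh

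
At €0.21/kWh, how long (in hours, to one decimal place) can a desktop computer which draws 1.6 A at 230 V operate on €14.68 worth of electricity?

Power = 1.6 A × 230 V = 368 W = 0.368 kW
Energy available = €14.68 ÷ €0.21/kWh = 69.9048 kWh
Hours = 69.9048 kWh ÷ 0.368 kW = 190.0 h

190.0 h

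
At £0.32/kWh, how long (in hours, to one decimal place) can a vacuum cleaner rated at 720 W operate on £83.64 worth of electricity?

363.0 h

Energy available = £83.64 ÷ £0.32/kWh = 261.375 kWh
Hours = 261.375 kWh ÷ 0.72 kW = 363.0 h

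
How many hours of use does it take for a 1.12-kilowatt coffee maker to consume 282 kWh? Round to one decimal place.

Hours = 282 kWh ÷ 1.12 kW = 251.8 h

251.8 h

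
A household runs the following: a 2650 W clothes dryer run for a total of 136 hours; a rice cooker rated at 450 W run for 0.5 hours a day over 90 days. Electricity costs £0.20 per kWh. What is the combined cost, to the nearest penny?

£76.13

clothes dryer: 2.65 kW × 136 h = 360.4 kWh
rice cooker: Runtime = 0.5 h/day × 90 days = 45 h
rice cooker: 0.45 kW × 45 h = 20.25 kWh
Total energy = 380.65 kWh
Cost = 380.65 × £0.20 = £76.13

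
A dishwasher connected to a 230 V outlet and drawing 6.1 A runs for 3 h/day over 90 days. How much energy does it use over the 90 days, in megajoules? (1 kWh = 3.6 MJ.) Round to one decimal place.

Power = 6.1 A × 230 V = 1403 W = 1.403 kW
Runtime = 3 h/day × 90 days = 270 h
Energy = 1.403 kW × 270 h = 378.81 kWh
= 378.81 × 3.6 MJ = 1363.7 MJ

1363.7 MJ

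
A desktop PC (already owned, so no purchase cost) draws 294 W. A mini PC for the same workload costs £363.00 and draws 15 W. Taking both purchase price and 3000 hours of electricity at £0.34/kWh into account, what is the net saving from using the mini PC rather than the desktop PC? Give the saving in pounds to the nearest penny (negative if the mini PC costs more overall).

desktop PC: £0.00 + (294/1000) kW × 3000 h × £0.34 = £0.00 + £299.88 = £299.88
mini PC: £363.00 + (15/1000) kW × 3000 h × £0.34 = £363.00 + £15.3 = £378.3
Saving = £299.88 − £378.3 = −£78.42

-£78.42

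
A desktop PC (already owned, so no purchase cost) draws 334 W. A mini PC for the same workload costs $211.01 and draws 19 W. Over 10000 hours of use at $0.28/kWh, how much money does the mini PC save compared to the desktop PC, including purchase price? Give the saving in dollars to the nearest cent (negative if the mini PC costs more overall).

$670.99

desktop PC: $0.00 + (334/1000) kW × 10000 h × $0.28 = $0.00 + $935.2 = $935.2
mini PC: $211.01 + (19/1000) kW × 10000 h × $0.28 = $211.01 + $53.2 = $264.21
Saving = $935.2 − $264.21 = $670.99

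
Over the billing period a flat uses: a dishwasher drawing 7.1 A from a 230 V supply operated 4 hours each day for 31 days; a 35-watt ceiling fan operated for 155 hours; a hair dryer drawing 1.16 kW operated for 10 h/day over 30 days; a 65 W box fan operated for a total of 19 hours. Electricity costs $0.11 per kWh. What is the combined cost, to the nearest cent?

dishwasher: Power = 7.1 A × 230 V = 1633 W = 1.633 kW
dishwasher: Runtime = 4 h/day × 31 days = 124 h
dishwasher: 1.633 kW × 124 h = 202.492 kWh
ceiling fan: 0.035 kW × 155 h = 5.425 kWh
hair dryer: Runtime = 10 h/day × 30 days = 300 h
hair dryer: 1.16 kW × 300 h = 348 kWh
box fan: 0.065 kW × 19 h = 1.235 kWh
Total energy = 557.152 kWh
Cost = 557.152 × $0.11 = $61.29

$61.29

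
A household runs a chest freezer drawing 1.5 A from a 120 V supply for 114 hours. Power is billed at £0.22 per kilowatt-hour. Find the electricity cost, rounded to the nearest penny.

£4.51

Power = 1.5 A × 120 V = 180 W = 0.18 kW
Energy = 0.18 kW × 114 h = 20.52 kWh
Cost = 20.52 kWh × £0.22/kWh = £4.51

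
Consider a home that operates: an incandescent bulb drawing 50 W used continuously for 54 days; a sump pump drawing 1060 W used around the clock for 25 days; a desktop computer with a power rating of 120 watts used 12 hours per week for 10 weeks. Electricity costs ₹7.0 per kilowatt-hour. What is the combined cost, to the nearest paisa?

₹5006.40

incandescent bulb: Runtime = 24 h × 54 = 1296 h
incandescent bulb: 0.05 kW × 1296 h = 64.8 kWh
sump pump: Runtime = 24 h × 25 = 600 h
sump pump: 1.06 kW × 600 h = 636 kWh
desktop computer: Runtime = 12 h/week × 10 weeks = 120 h
desktop computer: 0.12 kW × 120 h = 14.4 kWh
Total energy = 715.2 kWh
Cost = 715.2 × ₹7.0 = ₹5006.40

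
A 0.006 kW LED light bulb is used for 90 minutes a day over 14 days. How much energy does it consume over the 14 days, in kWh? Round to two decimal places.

0.13 kWh

Runtime = 90 min × 14 = 1260 min = 21 h
Energy = 0.006 kW × 21 h = 0.126 kWh ≈ 0.13 kWh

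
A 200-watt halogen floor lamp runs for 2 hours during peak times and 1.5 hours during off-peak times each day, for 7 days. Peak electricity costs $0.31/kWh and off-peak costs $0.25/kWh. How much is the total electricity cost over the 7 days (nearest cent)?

$1.39

Peak energy = 0.2 kW × 2 h × 7 = 2.8 kWh
Off-peak energy = 0.2 kW × 1.5 h × 7 = 2.1 kWh
Cost = 2.8 × $0.31 + 2.1 × $0.25 = $0.868 + $0.525 = $1.39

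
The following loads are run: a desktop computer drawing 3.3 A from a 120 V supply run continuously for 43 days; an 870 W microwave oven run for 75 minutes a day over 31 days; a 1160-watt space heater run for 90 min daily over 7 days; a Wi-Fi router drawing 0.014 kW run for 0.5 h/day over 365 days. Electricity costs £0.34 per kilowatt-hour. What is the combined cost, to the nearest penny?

£155.42

desktop computer: Power = 3.3 A × 120 V = 396 W = 0.396 kW
desktop computer: Runtime = 24 h × 43 = 1032 h
desktop computer: 0.396 kW × 1032 h = 408.672 kWh
microwave oven: Runtime = 75 min × 31 = 2325 min = 38.75 h
microwave oven: 0.87 kW × 38.75 h = 33.7125 kWh
space heater: Runtime = 90 min × 7 = 630 min = 10.5 h
space heater: 1.16 kW × 10.5 h = 12.18 kWh
Wi-Fi router: Runtime = 0.5 h/day × 365 days = 182.5 h
Wi-Fi router: 0.014 kW × 182.5 h = 2.555 kWh
Total energy = 457.1195 kWh
Cost = 457.1195 × £0.34 = £155.42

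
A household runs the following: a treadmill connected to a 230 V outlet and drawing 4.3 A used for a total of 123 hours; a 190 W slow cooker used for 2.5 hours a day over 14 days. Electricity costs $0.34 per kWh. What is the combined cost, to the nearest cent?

treadmill: Power = 4.3 A × 230 V = 989 W = 0.989 kW
treadmill: 0.989 kW × 123 h = 121.647 kWh
slow cooker: Runtime = 2.5 h/day × 14 days = 35 h
slow cooker: 0.19 kW × 35 h = 6.65 kWh
Total energy = 128.297 kWh
Cost = 128.297 × $0.34 = $43.62

$43.62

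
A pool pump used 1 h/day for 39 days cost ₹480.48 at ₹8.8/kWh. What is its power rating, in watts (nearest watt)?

1400 W

Energy = ₹480.48 ÷ ₹8.8/kWh = 54.6 kWh
Runtime = 1 h/day × 39 days = 39 h
Power = 54.6 kWh ÷ 39 h = 1.4 kW = 1400 W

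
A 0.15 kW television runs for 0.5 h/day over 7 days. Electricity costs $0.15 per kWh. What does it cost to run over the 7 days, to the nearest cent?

$0.08

Runtime = 0.5 h/day × 7 days = 3.5 h
Energy = 0.15 kW × 3.5 h = 0.525 kWh
Cost = 0.525 kWh × $0.15/kWh = $0.08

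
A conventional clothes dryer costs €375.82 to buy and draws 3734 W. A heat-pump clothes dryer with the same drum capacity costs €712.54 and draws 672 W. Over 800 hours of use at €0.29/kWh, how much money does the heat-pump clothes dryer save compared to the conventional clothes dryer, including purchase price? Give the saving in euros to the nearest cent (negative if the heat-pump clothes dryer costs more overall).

conventional clothes dryer: €375.82 + (3734/1000) kW × 800 h × €0.29 = €375.82 + €866.288 = €1242.108
heat-pump clothes dryer: €712.54 + (672/1000) kW × 800 h × €0.29 = €712.54 + €155.904 = €868.444
Saving = €1242.108 − €868.444 = €373.664 → €373.66

€373.66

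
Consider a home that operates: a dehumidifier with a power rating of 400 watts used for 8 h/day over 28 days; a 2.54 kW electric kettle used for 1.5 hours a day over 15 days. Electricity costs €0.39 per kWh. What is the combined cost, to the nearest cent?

€57.23

dehumidifier: Runtime = 8 h/day × 28 days = 224 h
dehumidifier: 0.4 kW × 224 h = 89.6 kWh
electric kettle: Runtime = 1.5 h/day × 15 days = 22.5 h
electric kettle: 2.54 kW × 22.5 h = 57.15 kWh
Total energy = 146.75 kWh
Cost = 146.75 × €0.39 = €57.23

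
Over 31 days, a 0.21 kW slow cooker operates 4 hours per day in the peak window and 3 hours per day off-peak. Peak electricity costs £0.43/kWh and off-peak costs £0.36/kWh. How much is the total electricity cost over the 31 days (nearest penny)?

Peak energy = 0.21 kW × 4 h × 31 = 26.04 kWh
Off-peak energy = 0.21 kW × 3 h × 31 = 19.53 kWh
Cost = 26.04 × £0.43 + 19.53 × £0.36 = £11.1972 + £7.0308 = £18.23

£18.23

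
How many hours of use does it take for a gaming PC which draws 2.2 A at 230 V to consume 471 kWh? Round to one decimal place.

Power = 2.2 A × 230 V = 506 W = 0.506 kW
Hours = 471 kWh ÷ 0.506 kW = 930.8 h

930.8 h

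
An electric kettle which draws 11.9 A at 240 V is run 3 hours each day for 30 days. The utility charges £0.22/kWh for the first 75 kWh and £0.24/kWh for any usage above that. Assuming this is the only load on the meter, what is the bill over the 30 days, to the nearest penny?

£60.19

Power = 11.9 A × 240 V = 2856 W = 2.856 kW
Runtime = 3 h/day × 30 days = 90 h
Energy = 2.856 kW × 90 h = 257.04 kWh
Tier 1 (0–75 kWh): 75 × £0.22 = £16.5
Above 75 kWh: 182.04 × £0.24 = £43.6896
Bill = £60.19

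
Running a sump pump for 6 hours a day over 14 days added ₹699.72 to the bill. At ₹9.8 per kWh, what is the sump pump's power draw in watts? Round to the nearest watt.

Energy = ₹699.72 ÷ ₹9.8/kWh = 71.4 kWh
Runtime = 6 h/day × 14 days = 84 h
Power = 71.4 kWh ÷ 84 h = 0.85 kW = 850 W

850 W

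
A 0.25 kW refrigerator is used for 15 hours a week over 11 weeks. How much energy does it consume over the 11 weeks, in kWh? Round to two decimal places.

41.25 kWh

Runtime = 15 h/week × 11 weeks = 165 h
Energy = 0.25 kW × 165 h = 41.25 kWh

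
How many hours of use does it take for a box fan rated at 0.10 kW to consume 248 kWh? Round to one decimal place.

2480.0 h

Hours = 248 kWh ÷ 0.1 kW = 2480.0 h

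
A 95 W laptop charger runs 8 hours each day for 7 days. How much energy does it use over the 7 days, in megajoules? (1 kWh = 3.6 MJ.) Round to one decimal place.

19.2 MJ

Runtime = 8 h/day × 7 days = 56 h
Energy = 0.095 kW × 56 h = 5.32 kWh
= 5.32 × 3.6 MJ = 19.2 MJ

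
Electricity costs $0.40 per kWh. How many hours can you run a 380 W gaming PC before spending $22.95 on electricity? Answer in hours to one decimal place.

151.0 h

Energy available = $22.95 ÷ $0.40/kWh = 57.375 kWh
Hours = 57.375 kWh ÷ 0.38 kW = 151.0 h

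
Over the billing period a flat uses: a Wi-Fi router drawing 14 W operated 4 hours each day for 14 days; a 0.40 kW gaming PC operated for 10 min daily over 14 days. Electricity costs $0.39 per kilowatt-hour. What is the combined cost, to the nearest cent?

Wi-Fi router: Runtime = 4 h/day × 14 days = 56 h
Wi-Fi router: 0.014 kW × 56 h = 0.784 kWh
gaming PC: Runtime = 10 min × 14 = 140 min = 2.333333… h
gaming PC: 0.4 kW × 2.333333… h = 0.933333… kWh
Total energy = 1.717333… kWh
Cost = 1.717333… × $0.39 = $0.67

$0.67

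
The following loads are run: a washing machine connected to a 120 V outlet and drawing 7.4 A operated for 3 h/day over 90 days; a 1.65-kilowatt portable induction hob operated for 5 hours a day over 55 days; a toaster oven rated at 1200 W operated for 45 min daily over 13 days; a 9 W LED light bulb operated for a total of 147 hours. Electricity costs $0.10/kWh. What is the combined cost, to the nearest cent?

$70.65

washing machine: Power = 7.4 A × 120 V = 888 W = 0.888 kW
washing machine: Runtime = 3 h/day × 90 days = 270 h
washing machine: 0.888 kW × 270 h = 239.76 kWh
portable induction hob: Runtime = 5 h/day × 55 days = 275 h
portable induction hob: 1.65 kW × 275 h = 453.75 kWh
toaster oven: Runtime = 45 min × 13 = 585 min = 9.75 h
toaster oven: 1.2 kW × 9.75 h = 11.7 kWh
LED light bulb: 0.009 kW × 147 h = 1.323 kWh
Total energy = 706.533 kWh
Cost = 706.533 × $0.10 = $70.65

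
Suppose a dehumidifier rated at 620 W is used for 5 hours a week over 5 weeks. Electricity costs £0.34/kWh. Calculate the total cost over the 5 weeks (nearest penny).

Runtime = 5 h/week × 5 weeks = 25 h
Energy = 0.62 kW × 25 h = 15.5 kWh
Cost = 15.5 kWh × £0.34/kWh = £5.27

£5.27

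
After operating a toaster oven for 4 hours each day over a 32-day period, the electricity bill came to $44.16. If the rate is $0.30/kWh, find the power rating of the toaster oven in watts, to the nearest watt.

Energy = $44.16 ÷ $0.30/kWh = 147.2 kWh
Runtime = 4 h/day × 32 days = 128 h
Power = 147.2 kWh ÷ 128 h = 1.15 kW = 1150 W

1150 W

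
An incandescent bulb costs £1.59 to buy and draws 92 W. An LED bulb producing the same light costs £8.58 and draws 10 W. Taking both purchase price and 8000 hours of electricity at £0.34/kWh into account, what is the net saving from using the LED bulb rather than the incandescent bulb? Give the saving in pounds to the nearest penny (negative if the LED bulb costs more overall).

incandescent bulb: £1.59 + (92/1000) kW × 8000 h × £0.34 = £1.59 + £250.24 = £251.83
LED bulb: £8.58 + (10/1000) kW × 8000 h × £0.34 = £8.58 + £27.2 = £35.78
Saving = £251.83 − £35.78 = £216.05

£216.05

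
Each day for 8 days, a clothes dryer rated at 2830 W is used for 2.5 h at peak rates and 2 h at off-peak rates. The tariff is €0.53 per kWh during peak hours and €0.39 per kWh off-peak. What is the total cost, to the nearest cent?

€47.66

Peak energy = 2.83 kW × 2.5 h × 8 = 56.6 kWh
Off-peak energy = 2.83 kW × 2 h × 8 = 45.28 kWh
Cost = 56.6 × €0.53 + 45.28 × €0.39 = €29.998 + €17.6592 = €47.66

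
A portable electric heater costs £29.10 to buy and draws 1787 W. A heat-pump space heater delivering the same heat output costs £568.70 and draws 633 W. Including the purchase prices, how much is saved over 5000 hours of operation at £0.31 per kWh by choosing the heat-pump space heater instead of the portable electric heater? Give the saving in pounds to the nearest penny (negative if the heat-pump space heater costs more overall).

£1249.10

portable electric heater: £29.10 + (1787/1000) kW × 5000 h × £0.31 = £29.10 + £2769.85 = £2798.95
heat-pump space heater: £568.70 + (633/1000) kW × 5000 h × £0.31 = £568.70 + £981.15 = £1549.85
Saving = £2798.95 − £1549.85 = £1249.1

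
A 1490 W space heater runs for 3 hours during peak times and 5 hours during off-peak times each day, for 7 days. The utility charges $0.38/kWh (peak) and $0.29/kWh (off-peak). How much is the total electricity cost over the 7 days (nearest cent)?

$27.01

Peak energy = 1.49 kW × 3 h × 7 = 31.29 kWh
Off-peak energy = 1.49 kW × 5 h × 7 = 52.15 kWh
Cost = 31.29 × $0.38 + 52.15 × $0.29 = $11.8902 + $15.1235 = $27.01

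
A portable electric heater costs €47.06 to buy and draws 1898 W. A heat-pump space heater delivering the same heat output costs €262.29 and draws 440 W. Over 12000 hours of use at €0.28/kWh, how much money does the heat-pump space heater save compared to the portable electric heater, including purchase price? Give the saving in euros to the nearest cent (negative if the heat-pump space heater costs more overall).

€4683.65

portable electric heater: €47.06 + (1898/1000) kW × 12000 h × €0.28 = €47.06 + €6377.28 = €6424.34
heat-pump space heater: €262.29 + (440/1000) kW × 12000 h × €0.28 = €262.29 + €1478.4 = €1740.69
Saving = €6424.34 − €1740.69 = €4683.65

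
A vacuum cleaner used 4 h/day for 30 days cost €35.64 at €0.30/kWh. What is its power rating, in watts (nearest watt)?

Energy = €35.64 ÷ €0.30/kWh = 118.8 kWh
Runtime = 4 h/day × 30 days = 120 h
Power = 118.8 kWh ÷ 120 h = 0.99 kW = 990 W

990 W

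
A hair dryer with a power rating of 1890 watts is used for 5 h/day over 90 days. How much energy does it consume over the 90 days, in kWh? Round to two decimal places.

850.50 kWh

Runtime = 5 h/day × 90 days = 450 h
Energy = 1.89 kW × 450 h = 850.5 kWh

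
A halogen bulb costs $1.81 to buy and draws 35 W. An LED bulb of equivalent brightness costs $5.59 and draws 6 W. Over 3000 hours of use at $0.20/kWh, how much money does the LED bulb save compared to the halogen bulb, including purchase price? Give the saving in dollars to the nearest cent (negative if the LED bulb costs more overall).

halogen bulb: $1.81 + (35/1000) kW × 3000 h × $0.20 = $1.81 + $21 = $22.81
LED bulb: $5.59 + (6/1000) kW × 3000 h × $0.20 = $5.59 + $3.6 = $9.19
Saving = $22.81 − $9.19 = $13.62

$13.62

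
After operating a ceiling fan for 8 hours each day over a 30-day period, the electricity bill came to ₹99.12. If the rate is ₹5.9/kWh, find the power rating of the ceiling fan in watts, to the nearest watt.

70 W

Energy = ₹99.12 ÷ ₹5.9/kWh = 16.8 kWh
Runtime = 8 h/day × 30 days = 240 h
Power = 16.8 kWh ÷ 240 h = 0.07 kW = 70 W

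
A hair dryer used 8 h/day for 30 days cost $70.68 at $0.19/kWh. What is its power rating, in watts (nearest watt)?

1550 W

Energy = $70.68 ÷ $0.19/kWh = 372 kWh
Runtime = 8 h/day × 30 days = 240 h
Power = 372 kWh ÷ 240 h = 1.55 kW = 1550 W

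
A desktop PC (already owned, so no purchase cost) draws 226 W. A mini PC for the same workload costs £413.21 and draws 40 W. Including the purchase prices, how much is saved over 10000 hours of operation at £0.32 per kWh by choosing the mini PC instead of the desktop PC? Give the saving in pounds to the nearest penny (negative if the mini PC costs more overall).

£181.99

desktop PC: £0.00 + (226/1000) kW × 10000 h × £0.32 = £0.00 + £723.2 = £723.2
mini PC: £413.21 + (40/1000) kW × 10000 h × £0.32 = £413.21 + £128 = £541.21
Saving = £723.2 − £541.21 = £181.99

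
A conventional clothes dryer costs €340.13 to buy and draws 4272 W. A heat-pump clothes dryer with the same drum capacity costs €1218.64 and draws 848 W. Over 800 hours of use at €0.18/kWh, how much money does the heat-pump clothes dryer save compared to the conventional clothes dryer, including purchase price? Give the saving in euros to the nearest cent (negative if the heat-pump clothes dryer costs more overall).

conventional clothes dryer: €340.13 + (4272/1000) kW × 800 h × €0.18 = €340.13 + €615.168 = €955.298
heat-pump clothes dryer: €1218.64 + (848/1000) kW × 800 h × €0.18 = €1218.64 + €122.112 = €1340.752
Saving = €955.298 − €1340.752 = −€385.454 → -€385.45

-€385.45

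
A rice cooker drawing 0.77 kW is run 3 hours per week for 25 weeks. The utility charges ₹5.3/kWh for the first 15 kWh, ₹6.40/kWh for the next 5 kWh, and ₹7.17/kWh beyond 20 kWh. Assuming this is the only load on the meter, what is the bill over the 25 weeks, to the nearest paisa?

Runtime = 3 h/week × 25 weeks = 75 h
Energy = 0.77 kW × 75 h = 57.75 kWh
Tier 1 (0–15 kWh): 15 × ₹5.3 = ₹79.5
Tier 2 (15–20 kWh): 5 × ₹6.40 = ₹32
Above 20 kWh: 37.75 × ₹7.17 = ₹270.6675
Bill = ₹382.17

₹382.17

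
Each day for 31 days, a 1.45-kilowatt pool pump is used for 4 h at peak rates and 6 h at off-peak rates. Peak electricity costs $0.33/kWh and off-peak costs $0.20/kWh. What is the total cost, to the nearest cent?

$113.27

Peak energy = 1.45 kW × 4 h × 31 = 179.8 kWh
Off-peak energy = 1.45 kW × 6 h × 31 = 269.7 kWh
Cost = 179.8 × $0.33 + 269.7 × $0.20 = $59.334 + $53.94 = $113.27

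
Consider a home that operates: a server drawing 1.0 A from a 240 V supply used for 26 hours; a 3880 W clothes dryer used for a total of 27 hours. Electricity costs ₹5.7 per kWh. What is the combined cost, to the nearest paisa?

server: Power = 1.0 A × 240 V = 240 W = 0.24 kW
server: 0.24 kW × 26 h = 6.24 kWh
clothes dryer: 3.88 kW × 27 h = 104.76 kWh
Total energy = 111 kWh
Cost = 111 × ₹5.7 = ₹632.70

₹632.70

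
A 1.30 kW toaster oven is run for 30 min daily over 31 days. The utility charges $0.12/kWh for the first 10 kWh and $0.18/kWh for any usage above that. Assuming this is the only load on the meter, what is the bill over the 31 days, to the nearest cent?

Runtime = 30 min × 31 = 930 min = 15.5 h
Energy = 1.3 kW × 15.5 h = 20.15 kWh
Tier 1 (0–10 kWh): 10 × $0.12 = $1.2
Above 10 kWh: 10.15 × $0.18 = $1.827
Bill = $3.03

$3.03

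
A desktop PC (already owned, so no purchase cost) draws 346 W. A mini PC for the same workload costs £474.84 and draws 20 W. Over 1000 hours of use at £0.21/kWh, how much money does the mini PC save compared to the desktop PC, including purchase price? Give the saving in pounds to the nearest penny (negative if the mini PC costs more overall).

-£406.38

desktop PC: £0.00 + (346/1000) kW × 1000 h × £0.21 = £0.00 + £72.66 = £72.66
mini PC: £474.84 + (20/1000) kW × 1000 h × £0.21 = £474.84 + £4.2 = £479.04
Saving = £72.66 − £479.04 = −£406.38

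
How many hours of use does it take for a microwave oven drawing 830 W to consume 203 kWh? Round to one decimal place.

244.6 h

Hours = 203 kWh ÷ 0.83 kW = 244.6 h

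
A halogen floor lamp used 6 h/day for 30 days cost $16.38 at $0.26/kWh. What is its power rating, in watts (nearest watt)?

350 W

Energy = $16.38 ÷ $0.26/kWh = 63 kWh
Runtime = 6 h/day × 30 days = 180 h
Power = 63 kWh ÷ 180 h = 0.35 kW = 350 W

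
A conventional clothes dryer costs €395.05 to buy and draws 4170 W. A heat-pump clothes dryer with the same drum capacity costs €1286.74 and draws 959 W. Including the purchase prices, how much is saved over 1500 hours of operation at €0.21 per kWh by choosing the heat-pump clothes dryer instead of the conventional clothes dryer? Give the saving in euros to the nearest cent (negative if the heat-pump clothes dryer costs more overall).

€119.78

conventional clothes dryer: €395.05 + (4170/1000) kW × 1500 h × €0.21 = €395.05 + €1313.55 = €1708.6
heat-pump clothes dryer: €1286.74 + (959/1000) kW × 1500 h × €0.21 = €1286.74 + €302.085 = €1588.825
Saving = €1708.6 − €1588.825 = €119.775 → €119.78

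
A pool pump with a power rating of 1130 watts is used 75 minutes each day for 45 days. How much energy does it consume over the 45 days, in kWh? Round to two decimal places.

63.56 kWh

Runtime = 75 min × 45 = 3375 min = 56.25 h
Energy = 1.13 kW × 56.25 h = 63.5625 kWh ≈ 63.56 kWh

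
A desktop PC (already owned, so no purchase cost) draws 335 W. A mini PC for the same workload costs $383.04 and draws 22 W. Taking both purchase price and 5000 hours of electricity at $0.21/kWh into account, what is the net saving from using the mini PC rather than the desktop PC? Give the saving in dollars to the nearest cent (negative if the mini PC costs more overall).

-$54.39

desktop PC: $0.00 + (335/1000) kW × 5000 h × $0.21 = $0.00 + $351.75 = $351.75
mini PC: $383.04 + (22/1000) kW × 5000 h × $0.21 = $383.04 + $23.1 = $406.14
Saving = $351.75 − $406.14 = −$54.39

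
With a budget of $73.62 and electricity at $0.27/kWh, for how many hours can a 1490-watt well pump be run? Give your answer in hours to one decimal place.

Energy available = $73.62 ÷ $0.27/kWh = 272.6667 kWh
Hours = 272.6667 kWh ÷ 1.49 kW = 183.0 h

183.0 h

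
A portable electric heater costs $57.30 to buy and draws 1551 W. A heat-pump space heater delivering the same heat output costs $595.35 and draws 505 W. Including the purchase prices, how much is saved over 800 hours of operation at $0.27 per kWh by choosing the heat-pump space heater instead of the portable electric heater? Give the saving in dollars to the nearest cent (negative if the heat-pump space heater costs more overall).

portable electric heater: $57.30 + (1551/1000) kW × 800 h × $0.27 = $57.30 + $335.016 = $392.316
heat-pump space heater: $595.35 + (505/1000) kW × 800 h × $0.27 = $595.35 + $109.08 = $704.43
Saving = $392.316 − $704.43 = −$312.114 → -$312.11

-$312.11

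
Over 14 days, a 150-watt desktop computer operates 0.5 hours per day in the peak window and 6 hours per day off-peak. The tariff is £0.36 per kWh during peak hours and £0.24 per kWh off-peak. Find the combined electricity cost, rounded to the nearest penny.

Peak energy = 0.15 kW × 0.5 h × 14 = 1.05 kWh
Off-peak energy = 0.15 kW × 6 h × 14 = 12.6 kWh
Cost = 1.05 × £0.36 + 12.6 × £0.24 = £0.378 + £3.024 = £3.40

£3.40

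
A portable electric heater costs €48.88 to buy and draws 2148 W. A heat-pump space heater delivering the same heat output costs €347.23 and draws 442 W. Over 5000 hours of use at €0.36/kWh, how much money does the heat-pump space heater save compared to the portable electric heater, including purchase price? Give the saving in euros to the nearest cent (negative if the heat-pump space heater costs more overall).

portable electric heater: €48.88 + (2148/1000) kW × 5000 h × €0.36 = €48.88 + €3866.4 = €3915.28
heat-pump space heater: €347.23 + (442/1000) kW × 5000 h × €0.36 = €347.23 + €795.6 = €1142.83
Saving = €3915.28 − €1142.83 = €2772.45

€2772.45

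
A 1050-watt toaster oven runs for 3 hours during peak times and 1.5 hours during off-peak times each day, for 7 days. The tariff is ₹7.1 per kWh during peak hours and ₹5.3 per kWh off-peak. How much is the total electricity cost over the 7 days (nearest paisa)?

₹214.99

Peak energy = 1.05 kW × 3 h × 7 = 22.05 kWh
Off-peak energy = 1.05 kW × 1.5 h × 7 = 11.025 kWh
Cost = 22.05 × ₹7.1 + 11.025 × ₹5.3 = ₹156.555 + ₹58.4325 = ₹214.99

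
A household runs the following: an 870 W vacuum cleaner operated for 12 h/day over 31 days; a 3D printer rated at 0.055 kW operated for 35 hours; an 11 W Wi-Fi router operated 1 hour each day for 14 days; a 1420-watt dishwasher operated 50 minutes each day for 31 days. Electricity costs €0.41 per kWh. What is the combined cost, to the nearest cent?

€148.58

vacuum cleaner: Runtime = 12 h/day × 31 days = 372 h
vacuum cleaner: 0.87 kW × 372 h = 323.64 kWh
3D printer: 0.055 kW × 35 h = 1.925 kWh
Wi-Fi router: Runtime = 1 h/day × 14 days = 14 h
Wi-Fi router: 0.011 kW × 14 h = 0.154 kWh
dishwasher: Runtime = 50 min × 31 = 1550 min = 25.833333… h
dishwasher: 1.42 kW × 25.833333… h = 36.683333… kWh
Total energy = 362.402333… kWh
Cost = 362.402333… × €0.41 = €148.58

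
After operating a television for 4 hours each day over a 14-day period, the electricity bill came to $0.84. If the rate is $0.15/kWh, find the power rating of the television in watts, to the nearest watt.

Energy = $0.84 ÷ $0.15/kWh = 5.6 kWh
Runtime = 4 h/day × 14 days = 56 h
Power = 5.6 kWh ÷ 56 h = 0.1 kW = 100 W

100 W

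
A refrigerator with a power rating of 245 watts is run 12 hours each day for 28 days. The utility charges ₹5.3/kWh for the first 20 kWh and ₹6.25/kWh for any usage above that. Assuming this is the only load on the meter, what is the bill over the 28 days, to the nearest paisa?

Runtime = 12 h/day × 28 days = 336 h
Energy = 0.245 kW × 336 h = 82.32 kWh
Tier 1 (0–20 kWh): 20 × ₹5.3 = ₹106
Above 20 kWh: 62.32 × ₹6.25 = ₹389.5
Bill = ₹495.50

₹495.50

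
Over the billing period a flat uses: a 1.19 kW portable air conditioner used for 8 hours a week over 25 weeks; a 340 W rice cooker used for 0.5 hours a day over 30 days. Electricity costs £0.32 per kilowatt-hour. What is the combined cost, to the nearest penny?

£77.79

portable air conditioner: Runtime = 8 h/week × 25 weeks = 200 h
portable air conditioner: 1.19 kW × 200 h = 238 kWh
rice cooker: Runtime = 0.5 h/day × 30 days = 15 h
rice cooker: 0.34 kW × 15 h = 5.1 kWh
Total energy = 243.1 kWh
Cost = 243.1 × £0.32 = £77.79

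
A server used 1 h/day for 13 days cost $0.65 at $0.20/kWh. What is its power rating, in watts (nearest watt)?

250 W

Energy = $0.65 ÷ $0.20/kWh = 3.25 kWh
Runtime = 1 h/day × 13 days = 13 h
Power = 3.25 kWh ÷ 13 h = 0.25 kW = 250 W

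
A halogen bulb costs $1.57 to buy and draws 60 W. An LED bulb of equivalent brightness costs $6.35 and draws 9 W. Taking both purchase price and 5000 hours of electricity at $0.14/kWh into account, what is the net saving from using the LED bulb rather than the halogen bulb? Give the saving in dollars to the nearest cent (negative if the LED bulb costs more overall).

halogen bulb: $1.57 + (60/1000) kW × 5000 h × $0.14 = $1.57 + $42 = $43.57
LED bulb: $6.35 + (9/1000) kW × 5000 h × $0.14 = $6.35 + $6.3 = $12.65
Saving = $43.57 − $12.65 = $30.92

$30.92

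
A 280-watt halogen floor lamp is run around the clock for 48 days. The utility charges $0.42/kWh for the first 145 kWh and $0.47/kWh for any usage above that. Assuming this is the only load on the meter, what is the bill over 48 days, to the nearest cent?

Runtime = 24 h × 48 = 1152 h
Energy = 0.28 kW × 1152 h = 322.56 kWh
Tier 1 (0–145 kWh): 145 × $0.42 = $60.9
Above 145 kWh: 177.56 × $0.47 = $83.4532
Bill = $144.35

$144.35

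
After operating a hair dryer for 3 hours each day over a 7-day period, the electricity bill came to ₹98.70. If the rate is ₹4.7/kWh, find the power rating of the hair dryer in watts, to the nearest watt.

1000 W

Energy = ₹98.70 ÷ ₹4.7/kWh = 21 kWh
Runtime = 3 h/day × 7 days = 21 h
Power = 21 kWh ÷ 21 h = 1 kW = 1000 W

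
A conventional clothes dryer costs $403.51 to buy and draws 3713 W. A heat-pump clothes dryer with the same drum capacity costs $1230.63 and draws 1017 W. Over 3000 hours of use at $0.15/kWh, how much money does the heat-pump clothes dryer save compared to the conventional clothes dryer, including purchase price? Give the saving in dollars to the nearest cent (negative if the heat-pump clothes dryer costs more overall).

conventional clothes dryer: $403.51 + (3713/1000) kW × 3000 h × $0.15 = $403.51 + $1670.85 = $2074.36
heat-pump clothes dryer: $1230.63 + (1017/1000) kW × 3000 h × $0.15 = $1230.63 + $457.65 = $1688.28
Saving = $2074.36 − $1688.28 = $386.08

$386.08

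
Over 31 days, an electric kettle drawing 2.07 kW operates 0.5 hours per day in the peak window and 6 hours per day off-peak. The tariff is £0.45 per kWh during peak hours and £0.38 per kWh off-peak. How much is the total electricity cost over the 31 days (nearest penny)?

£160.75

Peak energy = 2.07 kW × 0.5 h × 31 = 32.085 kWh
Off-peak energy = 2.07 kW × 6 h × 31 = 385.02 kWh
Cost = 32.085 × £0.45 + 385.02 × £0.38 = £14.43825 + £146.3076 = £160.75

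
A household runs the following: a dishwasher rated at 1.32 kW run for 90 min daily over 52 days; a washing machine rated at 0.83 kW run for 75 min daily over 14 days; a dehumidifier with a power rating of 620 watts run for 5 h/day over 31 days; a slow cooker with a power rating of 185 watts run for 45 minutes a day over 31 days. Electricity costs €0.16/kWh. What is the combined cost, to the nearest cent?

dishwasher: Runtime = 90 min × 52 = 4680 min = 78 h
dishwasher: 1.32 kW × 78 h = 102.96 kWh
washing machine: Runtime = 75 min × 14 = 1050 min = 17.5 h
washing machine: 0.83 kW × 17.5 h = 14.525 kWh
dehumidifier: Runtime = 5 h/day × 31 days = 155 h
dehumidifier: 0.62 kW × 155 h = 96.1 kWh
slow cooker: Runtime = 45 min × 31 = 1395 min = 23.25 h
slow cooker: 0.185 kW × 23.25 h = 4.30125 kWh
Total energy = 217.88625 kWh
Cost = 217.88625 × €0.16 = €34.86

€34.86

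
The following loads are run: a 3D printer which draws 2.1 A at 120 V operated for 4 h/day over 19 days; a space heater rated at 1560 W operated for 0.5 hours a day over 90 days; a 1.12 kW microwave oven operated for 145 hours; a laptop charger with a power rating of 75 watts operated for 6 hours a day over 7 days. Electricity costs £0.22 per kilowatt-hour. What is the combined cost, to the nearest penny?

3D printer: Power = 2.1 A × 120 V = 252 W = 0.252 kW
3D printer: Runtime = 4 h/day × 19 days = 76 h
3D printer: 0.252 kW × 76 h = 19.152 kWh
space heater: Runtime = 0.5 h/day × 90 days = 45 h
space heater: 1.56 kW × 45 h = 70.2 kWh
microwave oven: 1.12 kW × 145 h = 162.4 kWh
laptop charger: Runtime = 6 h/day × 7 days = 42 h
laptop charger: 0.075 kW × 42 h = 3.15 kWh
Total energy = 254.902 kWh
Cost = 254.902 × £0.22 = £56.08

£56.08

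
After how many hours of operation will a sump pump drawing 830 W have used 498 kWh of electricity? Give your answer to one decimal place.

Hours = 498 kWh ÷ 0.83 kW = 600.0 h

600.0 h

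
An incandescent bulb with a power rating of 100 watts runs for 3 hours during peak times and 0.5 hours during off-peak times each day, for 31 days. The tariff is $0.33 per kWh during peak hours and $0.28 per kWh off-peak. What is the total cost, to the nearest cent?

$3.50

Peak energy = 0.1 kW × 3 h × 31 = 9.3 kWh
Off-peak energy = 0.1 kW × 0.5 h × 31 = 1.55 kWh
Cost = 9.3 × $0.33 + 1.55 × $0.28 = $3.069 + $0.434 = $3.50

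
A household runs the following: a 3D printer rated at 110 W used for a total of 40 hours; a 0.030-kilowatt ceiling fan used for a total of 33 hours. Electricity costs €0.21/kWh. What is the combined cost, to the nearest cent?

3D printer: 0.11 kW × 40 h = 4.4 kWh
ceiling fan: 0.03 kW × 33 h = 0.99 kWh
Total energy = 5.39 kWh
Cost = 5.39 × €0.21 = €1.13

€1.13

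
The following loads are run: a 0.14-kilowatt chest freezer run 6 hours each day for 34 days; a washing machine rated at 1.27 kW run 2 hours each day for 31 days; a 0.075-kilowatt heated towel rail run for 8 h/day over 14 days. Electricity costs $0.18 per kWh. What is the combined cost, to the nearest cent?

$20.83

chest freezer: Runtime = 6 h/day × 34 days = 204 h
chest freezer: 0.14 kW × 204 h = 28.56 kWh
washing machine: Runtime = 2 h/day × 31 days = 62 h
washing machine: 1.27 kW × 62 h = 78.74 kWh
heated towel rail: Runtime = 8 h/day × 14 days = 112 h
heated towel rail: 0.075 kW × 112 h = 8.4 kWh
Total energy = 115.7 kWh
Cost = 115.7 × $0.18 = $20.83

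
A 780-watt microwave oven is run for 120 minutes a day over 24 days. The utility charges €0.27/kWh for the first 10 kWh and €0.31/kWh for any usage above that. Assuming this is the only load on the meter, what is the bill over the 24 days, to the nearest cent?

Runtime = 120 min × 24 = 2880 min = 48 h
Energy = 0.78 kW × 48 h = 37.44 kWh
Tier 1 (0–10 kWh): 10 × €0.27 = €2.7
Above 10 kWh: 27.44 × €0.31 = €8.5064
Bill = €11.21

€11.21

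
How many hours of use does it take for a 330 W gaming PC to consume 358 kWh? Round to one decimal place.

Hours = 358 kWh ÷ 0.33 kW = 1084.8 h

1084.8 h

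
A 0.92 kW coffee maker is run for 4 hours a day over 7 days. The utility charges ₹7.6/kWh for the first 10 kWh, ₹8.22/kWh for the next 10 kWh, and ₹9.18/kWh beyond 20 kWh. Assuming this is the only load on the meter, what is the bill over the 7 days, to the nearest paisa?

Runtime = 4 h/day × 7 days = 28 h
Energy = 0.92 kW × 28 h = 25.76 kWh
Tier 1 (0–10 kWh): 10 × ₹7.6 = ₹76
Tier 2 (10–20 kWh): 10 × ₹8.22 = ₹82.2
Above 20 kWh: 5.76 × ₹9.18 = ₹52.8768
Bill = ₹211.08

₹211.08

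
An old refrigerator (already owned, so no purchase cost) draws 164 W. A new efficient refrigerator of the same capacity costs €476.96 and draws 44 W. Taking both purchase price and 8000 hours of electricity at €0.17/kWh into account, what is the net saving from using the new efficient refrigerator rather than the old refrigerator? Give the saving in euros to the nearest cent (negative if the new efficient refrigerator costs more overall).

-€313.76

old refrigerator: €0.00 + (164/1000) kW × 8000 h × €0.17 = €0.00 + €223.04 = €223.04
new efficient refrigerator: €476.96 + (44/1000) kW × 8000 h × €0.17 = €476.96 + €59.84 = €536.8
Saving = €223.04 − €536.8 = −€313.76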